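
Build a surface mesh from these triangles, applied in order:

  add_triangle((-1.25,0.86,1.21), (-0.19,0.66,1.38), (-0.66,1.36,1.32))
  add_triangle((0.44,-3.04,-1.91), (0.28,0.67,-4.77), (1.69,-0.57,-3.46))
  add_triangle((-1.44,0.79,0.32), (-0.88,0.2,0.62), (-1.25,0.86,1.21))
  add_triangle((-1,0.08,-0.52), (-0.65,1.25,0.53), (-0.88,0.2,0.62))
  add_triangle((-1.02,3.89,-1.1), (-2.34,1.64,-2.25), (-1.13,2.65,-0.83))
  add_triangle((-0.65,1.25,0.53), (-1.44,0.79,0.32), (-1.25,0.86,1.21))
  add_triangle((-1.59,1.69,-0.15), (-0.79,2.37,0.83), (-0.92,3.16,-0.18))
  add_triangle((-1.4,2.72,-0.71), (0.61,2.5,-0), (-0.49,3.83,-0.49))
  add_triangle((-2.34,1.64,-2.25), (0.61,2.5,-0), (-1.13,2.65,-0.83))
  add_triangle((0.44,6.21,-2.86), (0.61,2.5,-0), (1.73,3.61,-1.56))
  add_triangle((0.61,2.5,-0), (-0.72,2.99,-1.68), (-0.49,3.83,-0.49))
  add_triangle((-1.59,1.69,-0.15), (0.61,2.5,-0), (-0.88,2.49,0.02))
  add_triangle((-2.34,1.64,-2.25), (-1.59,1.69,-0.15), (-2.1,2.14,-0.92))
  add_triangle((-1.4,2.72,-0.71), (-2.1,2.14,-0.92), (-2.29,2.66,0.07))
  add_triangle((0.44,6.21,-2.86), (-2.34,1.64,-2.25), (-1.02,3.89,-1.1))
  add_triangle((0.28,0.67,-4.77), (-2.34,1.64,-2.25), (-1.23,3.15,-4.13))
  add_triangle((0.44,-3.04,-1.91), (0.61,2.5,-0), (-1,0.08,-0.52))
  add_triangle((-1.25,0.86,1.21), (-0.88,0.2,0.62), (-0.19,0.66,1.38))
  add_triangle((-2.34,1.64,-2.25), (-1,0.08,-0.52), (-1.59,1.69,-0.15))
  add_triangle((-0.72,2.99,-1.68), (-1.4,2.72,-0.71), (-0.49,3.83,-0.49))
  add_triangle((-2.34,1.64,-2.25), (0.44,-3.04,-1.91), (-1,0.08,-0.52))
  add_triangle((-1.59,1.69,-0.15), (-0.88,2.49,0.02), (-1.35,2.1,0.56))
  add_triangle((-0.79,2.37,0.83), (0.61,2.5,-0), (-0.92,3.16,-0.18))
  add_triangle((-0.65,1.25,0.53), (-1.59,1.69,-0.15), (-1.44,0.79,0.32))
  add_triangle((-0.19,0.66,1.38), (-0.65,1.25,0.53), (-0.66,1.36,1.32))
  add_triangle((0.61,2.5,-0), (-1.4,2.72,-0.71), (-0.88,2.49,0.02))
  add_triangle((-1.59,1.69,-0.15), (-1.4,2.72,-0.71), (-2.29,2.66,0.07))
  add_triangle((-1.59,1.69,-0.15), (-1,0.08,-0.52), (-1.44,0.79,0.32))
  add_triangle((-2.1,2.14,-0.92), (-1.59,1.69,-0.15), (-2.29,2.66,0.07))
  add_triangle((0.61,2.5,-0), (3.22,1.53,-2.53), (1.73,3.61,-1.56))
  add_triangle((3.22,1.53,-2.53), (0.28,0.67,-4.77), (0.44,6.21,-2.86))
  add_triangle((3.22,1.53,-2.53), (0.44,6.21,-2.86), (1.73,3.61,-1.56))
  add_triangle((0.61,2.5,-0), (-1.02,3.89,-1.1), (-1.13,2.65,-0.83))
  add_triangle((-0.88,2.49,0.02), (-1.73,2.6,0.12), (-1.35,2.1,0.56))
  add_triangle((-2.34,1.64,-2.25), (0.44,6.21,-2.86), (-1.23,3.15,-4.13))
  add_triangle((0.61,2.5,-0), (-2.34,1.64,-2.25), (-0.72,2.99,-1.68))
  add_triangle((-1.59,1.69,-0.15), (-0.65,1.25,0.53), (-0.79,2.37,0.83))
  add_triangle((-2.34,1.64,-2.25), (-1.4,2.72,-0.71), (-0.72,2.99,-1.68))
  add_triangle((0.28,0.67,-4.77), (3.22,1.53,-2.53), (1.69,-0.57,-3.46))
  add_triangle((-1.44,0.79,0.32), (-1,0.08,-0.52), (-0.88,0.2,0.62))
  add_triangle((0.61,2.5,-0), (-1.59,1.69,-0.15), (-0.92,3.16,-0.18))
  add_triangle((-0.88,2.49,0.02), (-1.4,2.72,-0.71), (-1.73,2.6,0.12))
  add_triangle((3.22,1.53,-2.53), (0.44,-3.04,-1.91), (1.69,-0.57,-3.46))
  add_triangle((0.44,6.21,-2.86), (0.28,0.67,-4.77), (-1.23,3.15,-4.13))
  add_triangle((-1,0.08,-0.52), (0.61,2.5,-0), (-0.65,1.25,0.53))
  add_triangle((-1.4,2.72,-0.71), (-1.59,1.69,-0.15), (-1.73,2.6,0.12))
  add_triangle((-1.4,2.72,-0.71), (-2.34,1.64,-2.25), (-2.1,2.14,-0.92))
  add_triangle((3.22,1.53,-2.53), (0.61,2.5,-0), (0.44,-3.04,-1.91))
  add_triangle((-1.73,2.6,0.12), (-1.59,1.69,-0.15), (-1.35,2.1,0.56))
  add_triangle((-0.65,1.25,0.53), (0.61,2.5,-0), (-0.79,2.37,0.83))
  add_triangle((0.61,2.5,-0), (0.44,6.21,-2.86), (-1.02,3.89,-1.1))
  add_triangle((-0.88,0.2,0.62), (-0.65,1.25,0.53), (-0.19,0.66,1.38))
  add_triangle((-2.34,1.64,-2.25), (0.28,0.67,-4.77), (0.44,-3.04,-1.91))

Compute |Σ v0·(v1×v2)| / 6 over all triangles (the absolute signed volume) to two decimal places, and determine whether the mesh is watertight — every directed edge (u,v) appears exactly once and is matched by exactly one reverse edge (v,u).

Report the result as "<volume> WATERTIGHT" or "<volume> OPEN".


61.84 OPEN

Per-triangle v0·(v1×v2)/6:
  t1: +0.1506
  t2: +3.6354
  t3: +0.0810
  t4: -0.1964
  t5: +0.4041
  t6: +0.1838
  t7: +0.5609
  t8: -0.0001
  t9: -0.7179
  t10: +1.7108
  t11: +0.7012
  t12: -0.1097
  t13: +0.1126
  t14: +0.4969
  t15: +3.7623
  t16: +3.5008
  t17: -1.0674
  t18: +0.0755
  t19: +0.4330
  t20: +0.7933
  t21: +1.0353
  t22: -0.2650
  t23: +0.6874
  t24: +0.1836
  t25: +0.0129
  t26: +0.4573
  t27: -0.1280
  t28: +0.2023
  t29: +0.0362
  t30: +0.9552
  t31: +13.9287
  t32: +3.1155
  t33: +0.1333
  t34: +0.1578
  t35: +4.5631
  t36: -0.5591
  t37: +0.1058
  t38: +1.2864
  t39: +3.9671
  t40: +0.0981
  t41: -0.0445
  t42: +0.2644
  t43: +2.5651
  t44: +7.3550
  t45: -0.4321
  t46: +0.2090
  t47: +0.5796
  t48: -1.0197
  t49: +0.0887
  t50: -0.0281
  t51: +1.8538
  t52: -0.1949
  t53: +6.1567
Σ = +61.8375 → |volume| = 61.84

Directed edges: 159 total; 3 unmatched, e.g. (-0.66,1.36,1.32)→(-1.25,0.86,1.21) → open.


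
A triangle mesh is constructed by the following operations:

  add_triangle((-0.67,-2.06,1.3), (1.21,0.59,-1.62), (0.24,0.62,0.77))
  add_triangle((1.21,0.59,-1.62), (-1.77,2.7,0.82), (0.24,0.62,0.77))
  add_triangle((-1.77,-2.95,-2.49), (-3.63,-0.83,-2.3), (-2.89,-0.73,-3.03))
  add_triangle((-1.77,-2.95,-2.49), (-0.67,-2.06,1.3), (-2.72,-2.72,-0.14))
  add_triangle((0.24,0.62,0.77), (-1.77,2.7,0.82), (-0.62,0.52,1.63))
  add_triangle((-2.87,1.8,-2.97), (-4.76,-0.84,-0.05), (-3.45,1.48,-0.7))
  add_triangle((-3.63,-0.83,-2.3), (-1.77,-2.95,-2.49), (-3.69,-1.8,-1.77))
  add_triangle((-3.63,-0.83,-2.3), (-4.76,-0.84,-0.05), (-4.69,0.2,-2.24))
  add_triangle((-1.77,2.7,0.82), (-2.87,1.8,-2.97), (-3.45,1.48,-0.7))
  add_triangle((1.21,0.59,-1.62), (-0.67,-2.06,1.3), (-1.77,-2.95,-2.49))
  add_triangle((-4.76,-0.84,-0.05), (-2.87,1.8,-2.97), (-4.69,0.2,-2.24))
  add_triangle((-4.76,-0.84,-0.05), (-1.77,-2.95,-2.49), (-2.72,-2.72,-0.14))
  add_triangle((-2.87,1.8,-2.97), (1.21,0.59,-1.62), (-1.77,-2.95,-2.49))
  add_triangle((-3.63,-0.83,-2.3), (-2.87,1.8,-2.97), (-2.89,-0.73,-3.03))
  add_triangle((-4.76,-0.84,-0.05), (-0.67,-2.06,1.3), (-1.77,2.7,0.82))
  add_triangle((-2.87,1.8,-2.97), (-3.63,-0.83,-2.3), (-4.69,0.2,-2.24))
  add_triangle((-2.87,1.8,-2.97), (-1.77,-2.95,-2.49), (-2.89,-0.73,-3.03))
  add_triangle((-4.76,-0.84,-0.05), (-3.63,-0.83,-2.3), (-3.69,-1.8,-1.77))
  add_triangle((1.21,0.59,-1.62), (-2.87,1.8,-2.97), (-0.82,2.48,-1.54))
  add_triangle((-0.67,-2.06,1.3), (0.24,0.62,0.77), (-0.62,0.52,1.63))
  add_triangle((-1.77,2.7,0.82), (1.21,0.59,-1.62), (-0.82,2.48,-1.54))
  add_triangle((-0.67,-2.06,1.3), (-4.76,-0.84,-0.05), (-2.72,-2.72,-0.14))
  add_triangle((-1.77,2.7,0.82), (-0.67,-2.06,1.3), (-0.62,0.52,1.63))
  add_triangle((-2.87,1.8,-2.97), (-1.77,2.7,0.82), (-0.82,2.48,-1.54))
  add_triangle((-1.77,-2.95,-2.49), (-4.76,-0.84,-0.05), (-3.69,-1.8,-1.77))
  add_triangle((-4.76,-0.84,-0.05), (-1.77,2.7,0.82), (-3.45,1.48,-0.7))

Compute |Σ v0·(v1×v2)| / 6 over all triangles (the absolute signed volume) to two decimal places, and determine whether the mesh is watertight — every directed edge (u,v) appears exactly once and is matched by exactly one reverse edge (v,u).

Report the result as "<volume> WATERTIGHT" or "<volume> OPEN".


Per-triangle v0·(v1×v2)/6:
  t1: +0.4223
  t2: +0.9414
  t3: +1.7888
  t4: +2.2255
  t5: +0.5013
  t6: +3.6572
  t7: +1.6664
  t8: +2.1732
  t9: +3.0501
  t10: +1.8683
  t11: +1.6118
  t12: +4.1587
  t13: +6.0027
  t14: +1.8298
  t15: +4.4154
  t16: +1.9736
  t17: +0.7243
  t18: +1.8013
  t19: +2.2545
  t20: +0.3404
  t21: +0.9954
  t22: +2.4943
  t23: +1.0966
  t24: +3.0191
  t25: +1.3702
  t26: +2.9759
Σ = +55.3587 → |volume| = 55.36

Directed edges: 78 total, each appears once with its reverse present → watertight.

55.36 WATERTIGHT


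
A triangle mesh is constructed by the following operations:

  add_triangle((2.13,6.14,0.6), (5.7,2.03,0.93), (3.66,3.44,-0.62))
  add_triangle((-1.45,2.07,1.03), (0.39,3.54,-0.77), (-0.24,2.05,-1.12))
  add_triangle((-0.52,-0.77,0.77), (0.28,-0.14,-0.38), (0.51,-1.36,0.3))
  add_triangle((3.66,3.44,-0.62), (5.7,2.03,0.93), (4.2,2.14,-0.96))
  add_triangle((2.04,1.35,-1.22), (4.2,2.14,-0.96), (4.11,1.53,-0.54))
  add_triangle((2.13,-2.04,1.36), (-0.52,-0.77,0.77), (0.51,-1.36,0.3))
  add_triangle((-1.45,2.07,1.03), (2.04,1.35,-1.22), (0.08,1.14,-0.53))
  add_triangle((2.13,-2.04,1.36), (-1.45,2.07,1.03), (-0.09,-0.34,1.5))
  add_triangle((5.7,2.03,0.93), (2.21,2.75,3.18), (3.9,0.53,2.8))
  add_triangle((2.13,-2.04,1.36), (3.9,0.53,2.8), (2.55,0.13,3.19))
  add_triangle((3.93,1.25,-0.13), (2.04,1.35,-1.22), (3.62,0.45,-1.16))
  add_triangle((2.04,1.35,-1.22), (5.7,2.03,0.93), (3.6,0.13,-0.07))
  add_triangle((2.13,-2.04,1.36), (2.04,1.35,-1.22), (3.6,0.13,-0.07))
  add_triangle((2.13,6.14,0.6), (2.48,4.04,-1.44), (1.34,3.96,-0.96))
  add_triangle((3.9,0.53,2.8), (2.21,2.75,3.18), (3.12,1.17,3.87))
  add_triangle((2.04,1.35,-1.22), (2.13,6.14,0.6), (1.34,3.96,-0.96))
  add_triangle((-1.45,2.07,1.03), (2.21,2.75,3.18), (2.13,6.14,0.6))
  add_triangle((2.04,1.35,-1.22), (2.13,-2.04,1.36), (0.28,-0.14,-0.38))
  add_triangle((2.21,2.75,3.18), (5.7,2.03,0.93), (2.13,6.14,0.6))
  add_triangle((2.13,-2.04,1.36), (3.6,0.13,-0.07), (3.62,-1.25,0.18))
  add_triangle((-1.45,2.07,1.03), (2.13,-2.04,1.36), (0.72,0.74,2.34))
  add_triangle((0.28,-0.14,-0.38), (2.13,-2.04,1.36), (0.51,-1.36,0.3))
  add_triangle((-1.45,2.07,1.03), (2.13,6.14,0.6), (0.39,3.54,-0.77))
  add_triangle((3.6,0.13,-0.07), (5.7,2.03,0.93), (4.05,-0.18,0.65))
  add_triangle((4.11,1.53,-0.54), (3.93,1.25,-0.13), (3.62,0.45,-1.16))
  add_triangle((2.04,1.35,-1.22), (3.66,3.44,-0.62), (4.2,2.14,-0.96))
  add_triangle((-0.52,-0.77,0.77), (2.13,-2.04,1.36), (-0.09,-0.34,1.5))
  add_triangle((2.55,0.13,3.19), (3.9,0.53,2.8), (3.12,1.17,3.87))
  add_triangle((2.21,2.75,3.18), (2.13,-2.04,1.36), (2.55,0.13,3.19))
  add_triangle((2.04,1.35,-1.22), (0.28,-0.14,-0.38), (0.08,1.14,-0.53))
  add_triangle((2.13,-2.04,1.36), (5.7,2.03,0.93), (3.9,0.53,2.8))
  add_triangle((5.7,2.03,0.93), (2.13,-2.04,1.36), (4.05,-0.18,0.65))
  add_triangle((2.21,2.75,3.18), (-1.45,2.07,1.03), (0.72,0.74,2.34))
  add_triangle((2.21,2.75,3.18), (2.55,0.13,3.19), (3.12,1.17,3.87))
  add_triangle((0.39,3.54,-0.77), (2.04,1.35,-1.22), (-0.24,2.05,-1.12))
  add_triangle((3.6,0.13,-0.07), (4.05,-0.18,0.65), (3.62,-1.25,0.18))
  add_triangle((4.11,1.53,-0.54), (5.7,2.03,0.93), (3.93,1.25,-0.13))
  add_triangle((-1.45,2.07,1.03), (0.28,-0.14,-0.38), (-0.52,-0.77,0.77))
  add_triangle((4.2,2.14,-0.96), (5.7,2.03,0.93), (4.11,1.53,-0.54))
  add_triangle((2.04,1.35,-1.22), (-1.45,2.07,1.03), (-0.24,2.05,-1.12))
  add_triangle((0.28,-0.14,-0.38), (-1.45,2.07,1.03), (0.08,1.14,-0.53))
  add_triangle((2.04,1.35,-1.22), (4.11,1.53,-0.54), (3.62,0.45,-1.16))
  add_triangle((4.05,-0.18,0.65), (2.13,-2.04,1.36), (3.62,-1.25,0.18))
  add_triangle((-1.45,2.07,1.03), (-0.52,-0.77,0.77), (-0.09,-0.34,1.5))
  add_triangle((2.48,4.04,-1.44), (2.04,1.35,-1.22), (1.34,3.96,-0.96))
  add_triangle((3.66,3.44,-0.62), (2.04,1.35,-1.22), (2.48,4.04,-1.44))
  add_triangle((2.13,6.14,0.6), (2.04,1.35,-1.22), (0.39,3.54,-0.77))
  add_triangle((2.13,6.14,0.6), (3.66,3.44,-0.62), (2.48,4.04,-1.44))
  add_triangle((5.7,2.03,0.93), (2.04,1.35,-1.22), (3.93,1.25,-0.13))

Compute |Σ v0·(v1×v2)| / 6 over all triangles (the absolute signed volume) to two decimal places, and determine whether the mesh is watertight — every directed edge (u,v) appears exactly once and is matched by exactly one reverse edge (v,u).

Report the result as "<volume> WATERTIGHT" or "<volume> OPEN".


Per-triangle v0·(v1×v2)/6:
  t1: +6.7350
  t2: +1.0742
  t3: +0.0444
  t4: +2.5945
  t5: +0.2108
  t6: +0.3525
  t7: +0.5568
  t8: +0.6726
  t9: +6.3354
  t10: +2.0819
  t11: -1.0072
  t12: +2.0889
  t13: +0.4260
  t14: +1.5500
  t15: +1.8228
  t16: -2.2131
  t17: +7.5231
  t18: +0.5406
  t19: +13.9431
  t20: -0.8429
  t21: +0.5378
  t22: +0.1741
  t23: +3.1857
  t24: +1.0014
  t25: +0.3374
  t26: +0.8781
  t27: +0.5344
  t28: +0.8885
  t29: -1.0830
  t30: +0.1319
  t31: +4.9263
  t32: +1.5892
  t33: +2.0398
  t34: +0.2155
  t35: +1.0068
  t36: +0.5547
  t37: +0.2206
  t38: +0.0410
  t39: +0.6373
  t40: -1.4238
  t41: +0.0252
  t42: +0.8622
  t43: +1.2750
  t44: +0.4795
  t45: +0.1745
  t46: +1.2646
  t47: +2.9542
  t48: +3.5761
  t49: -0.6775
Σ = +70.8168 → |volume| = 70.82

Directed edges: 147 total; 3 unmatched, e.g. (2.13,-2.04,1.36)→(0.72,0.74,2.34) → open.

70.82 OPEN


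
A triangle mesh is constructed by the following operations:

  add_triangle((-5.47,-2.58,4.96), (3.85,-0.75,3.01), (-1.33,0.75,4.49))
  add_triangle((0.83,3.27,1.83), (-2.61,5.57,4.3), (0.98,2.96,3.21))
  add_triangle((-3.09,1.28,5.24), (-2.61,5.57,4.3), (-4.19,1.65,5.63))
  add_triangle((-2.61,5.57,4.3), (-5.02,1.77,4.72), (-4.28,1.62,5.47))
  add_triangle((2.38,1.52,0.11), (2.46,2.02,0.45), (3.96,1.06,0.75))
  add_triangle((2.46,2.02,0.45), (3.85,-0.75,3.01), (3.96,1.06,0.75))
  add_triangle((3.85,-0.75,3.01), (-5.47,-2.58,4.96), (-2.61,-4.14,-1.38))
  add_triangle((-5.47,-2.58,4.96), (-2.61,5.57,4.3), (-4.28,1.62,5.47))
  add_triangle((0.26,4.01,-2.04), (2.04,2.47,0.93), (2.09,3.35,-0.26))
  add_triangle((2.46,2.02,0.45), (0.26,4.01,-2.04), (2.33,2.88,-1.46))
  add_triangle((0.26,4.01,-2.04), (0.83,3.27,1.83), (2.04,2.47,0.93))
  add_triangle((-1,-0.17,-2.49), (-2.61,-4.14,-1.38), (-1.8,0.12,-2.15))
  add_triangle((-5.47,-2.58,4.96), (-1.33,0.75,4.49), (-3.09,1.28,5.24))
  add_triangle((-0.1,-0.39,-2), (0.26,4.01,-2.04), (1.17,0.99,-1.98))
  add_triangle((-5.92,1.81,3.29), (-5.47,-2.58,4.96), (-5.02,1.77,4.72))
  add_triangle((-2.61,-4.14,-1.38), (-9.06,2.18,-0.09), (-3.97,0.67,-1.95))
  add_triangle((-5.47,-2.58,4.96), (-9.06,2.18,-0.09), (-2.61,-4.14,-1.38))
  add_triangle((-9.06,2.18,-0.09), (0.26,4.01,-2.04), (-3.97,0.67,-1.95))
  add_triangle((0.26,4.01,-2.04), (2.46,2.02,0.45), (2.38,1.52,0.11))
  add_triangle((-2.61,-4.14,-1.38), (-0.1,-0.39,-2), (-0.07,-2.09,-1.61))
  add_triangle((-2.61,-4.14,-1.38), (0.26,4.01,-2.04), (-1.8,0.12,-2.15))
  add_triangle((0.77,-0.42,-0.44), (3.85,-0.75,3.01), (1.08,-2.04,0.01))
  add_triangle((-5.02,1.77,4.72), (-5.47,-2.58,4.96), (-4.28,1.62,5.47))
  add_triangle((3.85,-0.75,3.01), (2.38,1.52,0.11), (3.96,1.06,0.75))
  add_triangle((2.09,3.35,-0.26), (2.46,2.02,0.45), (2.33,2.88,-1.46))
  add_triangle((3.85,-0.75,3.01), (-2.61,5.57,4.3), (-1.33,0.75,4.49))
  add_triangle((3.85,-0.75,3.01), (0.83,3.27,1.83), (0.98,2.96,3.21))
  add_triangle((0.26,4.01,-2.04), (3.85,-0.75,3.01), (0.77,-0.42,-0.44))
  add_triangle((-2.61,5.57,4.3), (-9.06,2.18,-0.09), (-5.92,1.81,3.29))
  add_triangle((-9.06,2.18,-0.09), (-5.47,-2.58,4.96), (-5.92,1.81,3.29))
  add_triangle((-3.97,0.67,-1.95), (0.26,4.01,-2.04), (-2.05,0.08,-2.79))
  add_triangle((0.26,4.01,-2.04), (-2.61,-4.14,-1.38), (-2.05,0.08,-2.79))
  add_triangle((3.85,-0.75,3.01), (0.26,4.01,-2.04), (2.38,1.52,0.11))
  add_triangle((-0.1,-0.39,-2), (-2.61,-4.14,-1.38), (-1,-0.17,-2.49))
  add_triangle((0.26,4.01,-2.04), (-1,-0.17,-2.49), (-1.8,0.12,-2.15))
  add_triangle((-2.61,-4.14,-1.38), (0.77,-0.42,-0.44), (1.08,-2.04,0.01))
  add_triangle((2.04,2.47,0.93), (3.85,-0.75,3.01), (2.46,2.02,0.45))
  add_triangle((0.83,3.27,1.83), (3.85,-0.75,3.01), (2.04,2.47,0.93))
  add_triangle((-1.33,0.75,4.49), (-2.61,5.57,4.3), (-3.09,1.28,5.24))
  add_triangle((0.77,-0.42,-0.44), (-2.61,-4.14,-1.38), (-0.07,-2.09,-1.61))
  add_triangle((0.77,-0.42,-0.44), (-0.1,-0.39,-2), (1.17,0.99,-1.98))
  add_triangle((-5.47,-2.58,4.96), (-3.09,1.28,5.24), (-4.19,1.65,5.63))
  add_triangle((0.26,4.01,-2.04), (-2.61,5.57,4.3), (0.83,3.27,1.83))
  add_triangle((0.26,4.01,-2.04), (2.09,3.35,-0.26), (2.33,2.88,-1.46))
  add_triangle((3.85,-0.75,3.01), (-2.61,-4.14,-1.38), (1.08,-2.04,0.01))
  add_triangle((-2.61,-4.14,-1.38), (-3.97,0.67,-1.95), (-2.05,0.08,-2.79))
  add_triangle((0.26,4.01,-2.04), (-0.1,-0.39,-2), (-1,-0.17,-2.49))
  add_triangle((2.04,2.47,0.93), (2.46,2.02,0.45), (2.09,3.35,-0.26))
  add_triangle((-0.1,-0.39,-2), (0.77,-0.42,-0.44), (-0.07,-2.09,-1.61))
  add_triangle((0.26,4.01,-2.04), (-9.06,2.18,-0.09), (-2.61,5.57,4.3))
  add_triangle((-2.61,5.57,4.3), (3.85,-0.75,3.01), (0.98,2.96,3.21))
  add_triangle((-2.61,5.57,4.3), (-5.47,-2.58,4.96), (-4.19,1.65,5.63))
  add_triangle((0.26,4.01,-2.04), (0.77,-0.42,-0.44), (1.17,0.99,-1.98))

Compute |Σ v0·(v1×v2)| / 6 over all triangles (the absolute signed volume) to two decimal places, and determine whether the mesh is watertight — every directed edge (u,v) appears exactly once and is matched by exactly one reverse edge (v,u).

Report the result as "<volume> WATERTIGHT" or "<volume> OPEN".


315.58 OPEN

Per-triangle v0·(v1×v2)/6:
  t1: +15.8451
  t2: +3.5542
  t3: +3.4163
  t4: +5.4532
  t5: +0.2969
  t6: +2.0309
  t7: +26.0051
  t8: -3.4391
  t9: +0.9223
  t10: -2.1086
  t11: +3.4861
  t12: +1.8001
  t13: +5.1343
  t14: +1.6985
  t15: +8.5440
  t16: +13.1722
  t17: +44.0681
  t18: +12.6289
  t19: +0.8782
  t20: +1.5179
  t21: -0.9428
  t22: +1.0788
  t23: +5.4368
  t24: -0.9287
  t25: +1.0089
  t26: +15.9627
  t27: +2.9933
  t28: +3.1037
  t29: +22.4717
  t30: +22.6210
  t31: +5.1642
  t32: +0.4859
  t33: -1.7064
  t34: +1.3969
  t35: +1.7322
  t36: +0.9824
  t37: +1.6444
  t38: +3.6372
  t39: +5.1787
  t40: +0.3939
  t41: +0.5047
  t42: +3.4916
  t43: +9.8835
  t44: +2.0623
  t45: +3.2642
  t46: +5.3868
  t47: +1.3244
  t48: +0.5823
  t49: +0.4677
  t50: +41.8451
  t51: +4.8824
  t52: +4.9591
  t53: +0.3035
Σ = +315.5770 → |volume| = 315.58

Directed edges: 159 total; 3 unmatched, e.g. (-2.61,5.57,4.3)→(-5.02,1.77,4.72) → open.


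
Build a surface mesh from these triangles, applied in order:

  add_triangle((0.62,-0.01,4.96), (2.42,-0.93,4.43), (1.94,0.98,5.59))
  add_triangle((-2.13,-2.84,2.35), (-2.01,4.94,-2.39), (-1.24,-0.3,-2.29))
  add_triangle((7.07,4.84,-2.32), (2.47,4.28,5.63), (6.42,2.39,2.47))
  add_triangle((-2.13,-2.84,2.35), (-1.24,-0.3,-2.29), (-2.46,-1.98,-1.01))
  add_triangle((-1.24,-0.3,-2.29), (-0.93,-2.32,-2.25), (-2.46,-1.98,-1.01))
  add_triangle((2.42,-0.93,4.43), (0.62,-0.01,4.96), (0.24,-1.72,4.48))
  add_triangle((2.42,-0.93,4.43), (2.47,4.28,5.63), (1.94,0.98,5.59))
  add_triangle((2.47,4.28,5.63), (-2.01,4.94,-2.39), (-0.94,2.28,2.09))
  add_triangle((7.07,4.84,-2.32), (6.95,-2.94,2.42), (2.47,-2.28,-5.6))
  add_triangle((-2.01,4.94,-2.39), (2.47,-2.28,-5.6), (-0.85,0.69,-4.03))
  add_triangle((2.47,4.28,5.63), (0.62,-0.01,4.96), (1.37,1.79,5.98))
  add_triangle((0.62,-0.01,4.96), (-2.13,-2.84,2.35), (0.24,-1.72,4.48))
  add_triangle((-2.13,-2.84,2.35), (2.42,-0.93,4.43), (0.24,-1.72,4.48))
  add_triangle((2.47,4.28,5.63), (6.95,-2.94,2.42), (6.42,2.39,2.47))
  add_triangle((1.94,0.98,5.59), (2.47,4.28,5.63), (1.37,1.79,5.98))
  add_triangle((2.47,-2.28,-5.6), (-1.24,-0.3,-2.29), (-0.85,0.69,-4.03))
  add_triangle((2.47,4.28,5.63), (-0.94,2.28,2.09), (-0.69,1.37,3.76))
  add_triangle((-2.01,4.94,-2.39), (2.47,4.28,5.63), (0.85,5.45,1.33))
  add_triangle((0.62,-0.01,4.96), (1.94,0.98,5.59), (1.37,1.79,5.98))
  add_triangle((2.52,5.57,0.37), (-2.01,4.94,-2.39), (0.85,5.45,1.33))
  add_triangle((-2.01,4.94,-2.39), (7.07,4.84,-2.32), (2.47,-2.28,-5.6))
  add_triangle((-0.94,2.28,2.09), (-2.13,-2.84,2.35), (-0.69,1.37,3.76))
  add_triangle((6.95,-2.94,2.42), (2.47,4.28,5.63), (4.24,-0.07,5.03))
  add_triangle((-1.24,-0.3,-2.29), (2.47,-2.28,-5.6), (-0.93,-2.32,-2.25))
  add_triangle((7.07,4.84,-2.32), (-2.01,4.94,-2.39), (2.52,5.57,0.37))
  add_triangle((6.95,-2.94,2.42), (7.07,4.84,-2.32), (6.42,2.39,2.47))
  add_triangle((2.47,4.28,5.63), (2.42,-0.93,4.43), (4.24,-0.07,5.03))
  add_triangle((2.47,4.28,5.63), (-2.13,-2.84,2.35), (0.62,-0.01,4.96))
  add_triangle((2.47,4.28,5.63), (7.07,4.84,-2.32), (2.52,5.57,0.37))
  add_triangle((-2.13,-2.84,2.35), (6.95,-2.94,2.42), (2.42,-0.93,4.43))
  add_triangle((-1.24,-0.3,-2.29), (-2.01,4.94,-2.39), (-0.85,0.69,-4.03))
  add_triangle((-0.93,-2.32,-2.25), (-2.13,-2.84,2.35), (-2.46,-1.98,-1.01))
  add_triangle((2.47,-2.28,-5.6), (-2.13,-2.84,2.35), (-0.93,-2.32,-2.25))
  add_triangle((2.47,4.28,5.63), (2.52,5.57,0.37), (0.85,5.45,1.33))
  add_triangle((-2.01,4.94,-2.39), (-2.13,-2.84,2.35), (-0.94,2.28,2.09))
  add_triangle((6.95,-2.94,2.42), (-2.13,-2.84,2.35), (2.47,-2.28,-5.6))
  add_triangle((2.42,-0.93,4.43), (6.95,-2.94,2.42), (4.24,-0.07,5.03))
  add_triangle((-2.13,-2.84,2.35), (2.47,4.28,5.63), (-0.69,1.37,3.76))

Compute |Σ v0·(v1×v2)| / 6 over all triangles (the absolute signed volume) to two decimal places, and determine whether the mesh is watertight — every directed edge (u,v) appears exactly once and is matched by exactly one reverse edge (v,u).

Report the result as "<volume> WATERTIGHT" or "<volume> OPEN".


Per-triangle v0·(v1×v2)/6:
  t1: +2.4744
  t2: +7.6818
  t3: +29.1789
  t4: +0.1010
  t5: +1.6821
  t6: +2.8833
  t7: +3.5284
  t8: +11.1498
  t9: +65.4381
  t10: +7.8351
  t11: -0.4229
  t12: +2.6781
  t13: +1.8597
  t14: +26.7638
  t15: +2.5206
  t16: +3.3440
  t17: +4.1107
  t18: +5.6943
  t19: +1.3390
  t20: +7.8915
  t21: +49.9142
  t22: +2.9054
  t23: +12.3954
  t24: +4.0829
  t25: +22.7242
  t26: +30.4080
  t27: +6.4586
  t28: +4.4585
  t29: +25.5273
  t30: +15.8809
  t31: +3.0037
  t32: +2.9397
  t33: +5.3796
  t34: +8.4976
  t35: +8.6277
  t36: +32.4170
  t37: +6.7765
  t38: +5.7419
Σ = +435.8710 → |volume| = 435.87

Directed edges: 114 total, each appears once with its reverse present → watertight.

435.87 WATERTIGHT


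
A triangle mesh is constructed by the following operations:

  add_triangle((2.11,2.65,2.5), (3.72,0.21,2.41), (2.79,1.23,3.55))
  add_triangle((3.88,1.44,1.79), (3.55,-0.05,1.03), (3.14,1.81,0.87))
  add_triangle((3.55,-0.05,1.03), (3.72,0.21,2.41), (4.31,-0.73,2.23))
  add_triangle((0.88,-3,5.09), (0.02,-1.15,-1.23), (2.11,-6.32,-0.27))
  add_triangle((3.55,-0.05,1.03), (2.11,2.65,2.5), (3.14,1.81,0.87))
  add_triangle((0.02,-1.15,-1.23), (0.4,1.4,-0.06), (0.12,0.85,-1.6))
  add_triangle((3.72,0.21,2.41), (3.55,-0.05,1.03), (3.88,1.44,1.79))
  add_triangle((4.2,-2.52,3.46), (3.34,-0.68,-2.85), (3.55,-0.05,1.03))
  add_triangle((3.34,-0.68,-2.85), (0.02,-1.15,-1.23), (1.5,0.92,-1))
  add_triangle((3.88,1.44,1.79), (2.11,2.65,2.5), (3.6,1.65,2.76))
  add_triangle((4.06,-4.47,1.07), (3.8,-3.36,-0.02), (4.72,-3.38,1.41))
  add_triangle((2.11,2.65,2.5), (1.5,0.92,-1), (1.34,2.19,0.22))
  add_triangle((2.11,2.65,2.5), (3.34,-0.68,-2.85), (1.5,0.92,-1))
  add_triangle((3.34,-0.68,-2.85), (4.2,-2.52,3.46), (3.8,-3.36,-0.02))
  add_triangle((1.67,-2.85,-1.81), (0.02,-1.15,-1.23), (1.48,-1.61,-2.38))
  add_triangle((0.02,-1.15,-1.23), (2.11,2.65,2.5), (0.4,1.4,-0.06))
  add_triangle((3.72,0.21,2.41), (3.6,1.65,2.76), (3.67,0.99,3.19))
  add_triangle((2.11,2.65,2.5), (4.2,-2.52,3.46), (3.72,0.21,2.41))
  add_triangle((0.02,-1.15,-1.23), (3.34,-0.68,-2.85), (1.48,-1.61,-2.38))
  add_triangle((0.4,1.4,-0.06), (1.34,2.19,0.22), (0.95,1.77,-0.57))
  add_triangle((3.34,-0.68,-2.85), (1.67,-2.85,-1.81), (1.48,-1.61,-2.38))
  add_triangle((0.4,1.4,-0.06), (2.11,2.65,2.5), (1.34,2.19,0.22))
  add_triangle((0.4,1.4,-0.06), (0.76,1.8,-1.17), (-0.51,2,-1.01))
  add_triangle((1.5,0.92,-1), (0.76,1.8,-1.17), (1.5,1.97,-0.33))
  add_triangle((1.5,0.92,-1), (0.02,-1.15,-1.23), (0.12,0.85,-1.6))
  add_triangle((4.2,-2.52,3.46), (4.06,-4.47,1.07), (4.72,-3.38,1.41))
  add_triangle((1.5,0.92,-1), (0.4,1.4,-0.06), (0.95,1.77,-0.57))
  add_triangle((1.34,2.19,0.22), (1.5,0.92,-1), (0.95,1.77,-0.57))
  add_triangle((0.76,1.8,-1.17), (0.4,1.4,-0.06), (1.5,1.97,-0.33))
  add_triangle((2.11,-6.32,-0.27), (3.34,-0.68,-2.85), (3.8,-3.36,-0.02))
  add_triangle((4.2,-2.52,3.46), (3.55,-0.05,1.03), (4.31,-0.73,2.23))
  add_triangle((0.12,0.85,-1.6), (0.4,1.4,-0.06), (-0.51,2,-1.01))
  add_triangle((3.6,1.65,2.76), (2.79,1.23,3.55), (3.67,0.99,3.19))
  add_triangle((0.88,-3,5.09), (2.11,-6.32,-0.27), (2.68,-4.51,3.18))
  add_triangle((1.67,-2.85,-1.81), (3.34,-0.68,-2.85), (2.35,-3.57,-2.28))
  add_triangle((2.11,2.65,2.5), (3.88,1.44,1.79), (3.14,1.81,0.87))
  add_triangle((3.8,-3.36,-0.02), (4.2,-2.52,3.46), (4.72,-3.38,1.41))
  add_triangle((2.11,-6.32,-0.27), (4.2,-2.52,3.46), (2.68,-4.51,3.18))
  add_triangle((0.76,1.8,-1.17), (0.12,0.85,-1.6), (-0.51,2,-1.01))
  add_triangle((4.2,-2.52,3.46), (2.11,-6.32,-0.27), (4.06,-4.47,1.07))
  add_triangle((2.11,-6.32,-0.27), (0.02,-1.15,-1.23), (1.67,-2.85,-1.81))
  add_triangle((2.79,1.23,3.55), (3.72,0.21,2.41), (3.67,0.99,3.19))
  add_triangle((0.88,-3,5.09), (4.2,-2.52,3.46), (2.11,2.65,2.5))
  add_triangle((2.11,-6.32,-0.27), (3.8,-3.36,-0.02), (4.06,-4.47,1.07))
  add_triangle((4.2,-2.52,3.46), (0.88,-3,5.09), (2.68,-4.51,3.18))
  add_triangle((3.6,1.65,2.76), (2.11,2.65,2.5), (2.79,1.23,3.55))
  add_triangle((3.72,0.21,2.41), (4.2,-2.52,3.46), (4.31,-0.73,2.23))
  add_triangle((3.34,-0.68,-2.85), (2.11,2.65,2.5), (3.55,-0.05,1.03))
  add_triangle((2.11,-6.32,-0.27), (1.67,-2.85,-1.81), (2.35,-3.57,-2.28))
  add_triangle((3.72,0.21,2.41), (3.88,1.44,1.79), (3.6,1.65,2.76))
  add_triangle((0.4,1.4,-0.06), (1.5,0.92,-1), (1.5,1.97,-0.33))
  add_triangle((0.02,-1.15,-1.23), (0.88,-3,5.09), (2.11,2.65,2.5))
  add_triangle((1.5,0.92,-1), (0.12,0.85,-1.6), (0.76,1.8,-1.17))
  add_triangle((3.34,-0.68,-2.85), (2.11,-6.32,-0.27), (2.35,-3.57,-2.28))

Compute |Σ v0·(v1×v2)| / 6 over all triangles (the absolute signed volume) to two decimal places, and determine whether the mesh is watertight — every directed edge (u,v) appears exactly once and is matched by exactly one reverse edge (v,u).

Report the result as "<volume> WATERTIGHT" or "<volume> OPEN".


95.93 WATERTIGHT

Per-triangle v0·(v1×v2)/6:
  t1: -1.9808
  t2: +0.7650
  t3: +0.6790
  t4: +2.1516
  t5: -2.1361
  t6: -0.1638
  t7: +1.0736
  t8: +6.4000
  t9: +0.6488
  t10: +1.0171
  t11: +1.3482
  t12: +0.9588
  t13: +2.4536
  t14: +7.1546
  t15: +0.5490
  t16: -0.6164
  t17: +0.5211
  t18: +3.0965
  t19: +0.1710
  t20: +0.1149
  t21: +1.2804
  t22: +0.3365
  t23: +0.3288
  t24: +0.3975
  t25: +0.6778
  t26: +2.6562
  t27: -0.0431
  t28: +0.3088
  t29: +0.2249
  t30: +8.3632
  t31: +0.5385
  t32: -0.3680
  t33: +0.5749
  t34: +6.8864
  t35: +0.2787
  t36: +1.3349
  t37: -0.6651
  t38: +7.5190
  t39: +0.4464
  t40: +5.1880
  t41: +1.5409
  t42: +0.3055
  t43: +13.2836
  t44: +3.2231
  t45: +7.1849
  t46: +1.4506
  t47: +1.4070
  t48: +5.3482
  t49: +0.4493
  t50: +0.9729
  t51: -0.1392
  t52: -3.4825
  t53: +0.3781
  t54: +3.5348
Σ = +95.9276 → |volume| = 95.93

Directed edges: 162 total, each appears once with its reverse present → watertight.


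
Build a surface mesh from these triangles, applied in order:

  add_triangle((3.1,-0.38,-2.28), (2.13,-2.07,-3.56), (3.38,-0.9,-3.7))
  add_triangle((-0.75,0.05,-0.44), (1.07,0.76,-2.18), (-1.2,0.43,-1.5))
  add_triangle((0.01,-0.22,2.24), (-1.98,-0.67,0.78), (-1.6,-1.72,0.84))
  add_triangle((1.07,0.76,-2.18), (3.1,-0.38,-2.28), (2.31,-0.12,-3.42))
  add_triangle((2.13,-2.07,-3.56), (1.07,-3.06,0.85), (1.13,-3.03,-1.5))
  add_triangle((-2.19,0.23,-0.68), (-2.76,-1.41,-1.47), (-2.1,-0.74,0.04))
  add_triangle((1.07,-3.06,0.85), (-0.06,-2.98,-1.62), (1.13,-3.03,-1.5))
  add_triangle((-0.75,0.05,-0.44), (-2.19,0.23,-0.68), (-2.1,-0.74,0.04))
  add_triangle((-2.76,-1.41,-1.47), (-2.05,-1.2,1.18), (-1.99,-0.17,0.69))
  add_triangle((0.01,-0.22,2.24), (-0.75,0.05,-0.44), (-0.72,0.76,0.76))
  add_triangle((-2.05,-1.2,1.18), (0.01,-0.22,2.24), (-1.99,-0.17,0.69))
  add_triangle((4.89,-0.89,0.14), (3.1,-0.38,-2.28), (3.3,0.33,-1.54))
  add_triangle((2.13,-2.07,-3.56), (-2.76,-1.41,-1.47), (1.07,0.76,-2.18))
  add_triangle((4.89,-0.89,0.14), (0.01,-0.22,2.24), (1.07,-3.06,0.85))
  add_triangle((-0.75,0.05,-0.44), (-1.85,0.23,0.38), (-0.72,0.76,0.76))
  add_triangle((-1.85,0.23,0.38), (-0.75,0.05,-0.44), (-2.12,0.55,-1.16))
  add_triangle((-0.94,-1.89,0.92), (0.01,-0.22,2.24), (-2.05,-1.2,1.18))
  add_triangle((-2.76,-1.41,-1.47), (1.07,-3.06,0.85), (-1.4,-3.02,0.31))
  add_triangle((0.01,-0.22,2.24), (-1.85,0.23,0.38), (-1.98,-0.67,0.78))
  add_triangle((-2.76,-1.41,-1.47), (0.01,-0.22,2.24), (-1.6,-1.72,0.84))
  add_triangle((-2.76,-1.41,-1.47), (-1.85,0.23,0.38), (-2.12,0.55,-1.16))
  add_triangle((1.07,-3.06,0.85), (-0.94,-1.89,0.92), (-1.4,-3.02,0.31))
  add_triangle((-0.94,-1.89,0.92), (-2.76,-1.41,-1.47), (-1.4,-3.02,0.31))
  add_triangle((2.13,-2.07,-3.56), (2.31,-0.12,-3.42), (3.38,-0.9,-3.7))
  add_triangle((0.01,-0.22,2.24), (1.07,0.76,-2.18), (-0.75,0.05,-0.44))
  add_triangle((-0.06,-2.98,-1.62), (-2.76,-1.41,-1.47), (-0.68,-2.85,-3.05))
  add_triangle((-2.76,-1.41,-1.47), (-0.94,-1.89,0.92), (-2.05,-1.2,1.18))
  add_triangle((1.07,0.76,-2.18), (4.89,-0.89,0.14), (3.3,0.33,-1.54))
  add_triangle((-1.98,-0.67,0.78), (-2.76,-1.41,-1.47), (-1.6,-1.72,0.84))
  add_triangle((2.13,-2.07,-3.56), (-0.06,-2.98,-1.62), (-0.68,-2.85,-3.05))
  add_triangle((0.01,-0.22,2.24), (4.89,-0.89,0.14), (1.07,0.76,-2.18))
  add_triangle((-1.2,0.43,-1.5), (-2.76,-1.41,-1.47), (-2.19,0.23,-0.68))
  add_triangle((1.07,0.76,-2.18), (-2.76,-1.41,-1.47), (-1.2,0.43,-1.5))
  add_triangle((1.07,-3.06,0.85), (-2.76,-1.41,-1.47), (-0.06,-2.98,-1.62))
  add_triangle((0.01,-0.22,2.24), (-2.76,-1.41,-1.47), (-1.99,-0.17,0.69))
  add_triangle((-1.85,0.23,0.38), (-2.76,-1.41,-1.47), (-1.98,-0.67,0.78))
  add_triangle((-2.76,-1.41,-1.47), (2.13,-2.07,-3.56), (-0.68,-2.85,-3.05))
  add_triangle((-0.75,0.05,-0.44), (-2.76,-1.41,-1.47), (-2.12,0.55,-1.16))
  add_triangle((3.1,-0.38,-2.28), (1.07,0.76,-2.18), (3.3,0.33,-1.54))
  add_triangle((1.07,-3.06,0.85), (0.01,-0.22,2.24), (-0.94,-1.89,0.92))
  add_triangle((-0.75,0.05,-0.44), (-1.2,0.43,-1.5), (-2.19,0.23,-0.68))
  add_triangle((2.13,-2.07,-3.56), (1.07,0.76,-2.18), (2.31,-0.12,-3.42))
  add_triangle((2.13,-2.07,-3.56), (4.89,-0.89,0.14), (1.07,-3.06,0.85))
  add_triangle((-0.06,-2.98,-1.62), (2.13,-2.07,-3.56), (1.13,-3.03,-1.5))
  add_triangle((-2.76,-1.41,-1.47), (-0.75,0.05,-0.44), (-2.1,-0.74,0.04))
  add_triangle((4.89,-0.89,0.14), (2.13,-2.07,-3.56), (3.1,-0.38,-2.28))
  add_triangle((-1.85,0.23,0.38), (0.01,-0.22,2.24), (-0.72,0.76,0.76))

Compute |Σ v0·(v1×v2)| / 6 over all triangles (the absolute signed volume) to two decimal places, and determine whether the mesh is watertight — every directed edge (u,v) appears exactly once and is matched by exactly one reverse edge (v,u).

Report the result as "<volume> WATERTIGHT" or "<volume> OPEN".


Per-triangle v0·(v1×v2)/6:
  t1: +0.6344
  t2: -0.0401
  t3: +0.8573
  t4: +0.6750
  t5: +1.5307
  t6: +0.6443
  t7: +1.4041
  t8: -0.0799
  t9: +1.0077
  t10: -0.2313
  t11: +0.7282
  t12: +1.5512
  t13: +4.4557
  t14: +5.0844
  t15: +0.1146
  t16: -0.0737
  t17: +0.9988
  t18: +1.4544
  t19: +0.6082
  t20: -0.7526
  t21: +1.0423
  t22: +0.9266
  t23: +0.8216
  t24: +1.0972
  t25: +0.1552
  t26: +1.8184
  t27: +1.3735
  t28: -0.4048
  t29: +1.0276
  t30: +2.3715
  t31: +1.3497
  t32: +0.7675
  t33: +1.2349
  t34: +3.0147
  t35: -1.0515
  t36: +0.7772
  t37: +1.4995
  t38: +0.0243
  t39: +0.9371
  t40: +1.7655
  t41: -0.0348
  t42: +0.5771
  t43: +9.5791
  t44: +1.5990
  t45: -0.2370
  t46: +3.7914
  t47: +0.5048
Σ = +56.8987 → |volume| = 56.90

Directed edges: 141 total; 3 unmatched, e.g. (3.38,-0.9,-3.7)→(3.1,-0.38,-2.28) → open.

56.90 OPEN


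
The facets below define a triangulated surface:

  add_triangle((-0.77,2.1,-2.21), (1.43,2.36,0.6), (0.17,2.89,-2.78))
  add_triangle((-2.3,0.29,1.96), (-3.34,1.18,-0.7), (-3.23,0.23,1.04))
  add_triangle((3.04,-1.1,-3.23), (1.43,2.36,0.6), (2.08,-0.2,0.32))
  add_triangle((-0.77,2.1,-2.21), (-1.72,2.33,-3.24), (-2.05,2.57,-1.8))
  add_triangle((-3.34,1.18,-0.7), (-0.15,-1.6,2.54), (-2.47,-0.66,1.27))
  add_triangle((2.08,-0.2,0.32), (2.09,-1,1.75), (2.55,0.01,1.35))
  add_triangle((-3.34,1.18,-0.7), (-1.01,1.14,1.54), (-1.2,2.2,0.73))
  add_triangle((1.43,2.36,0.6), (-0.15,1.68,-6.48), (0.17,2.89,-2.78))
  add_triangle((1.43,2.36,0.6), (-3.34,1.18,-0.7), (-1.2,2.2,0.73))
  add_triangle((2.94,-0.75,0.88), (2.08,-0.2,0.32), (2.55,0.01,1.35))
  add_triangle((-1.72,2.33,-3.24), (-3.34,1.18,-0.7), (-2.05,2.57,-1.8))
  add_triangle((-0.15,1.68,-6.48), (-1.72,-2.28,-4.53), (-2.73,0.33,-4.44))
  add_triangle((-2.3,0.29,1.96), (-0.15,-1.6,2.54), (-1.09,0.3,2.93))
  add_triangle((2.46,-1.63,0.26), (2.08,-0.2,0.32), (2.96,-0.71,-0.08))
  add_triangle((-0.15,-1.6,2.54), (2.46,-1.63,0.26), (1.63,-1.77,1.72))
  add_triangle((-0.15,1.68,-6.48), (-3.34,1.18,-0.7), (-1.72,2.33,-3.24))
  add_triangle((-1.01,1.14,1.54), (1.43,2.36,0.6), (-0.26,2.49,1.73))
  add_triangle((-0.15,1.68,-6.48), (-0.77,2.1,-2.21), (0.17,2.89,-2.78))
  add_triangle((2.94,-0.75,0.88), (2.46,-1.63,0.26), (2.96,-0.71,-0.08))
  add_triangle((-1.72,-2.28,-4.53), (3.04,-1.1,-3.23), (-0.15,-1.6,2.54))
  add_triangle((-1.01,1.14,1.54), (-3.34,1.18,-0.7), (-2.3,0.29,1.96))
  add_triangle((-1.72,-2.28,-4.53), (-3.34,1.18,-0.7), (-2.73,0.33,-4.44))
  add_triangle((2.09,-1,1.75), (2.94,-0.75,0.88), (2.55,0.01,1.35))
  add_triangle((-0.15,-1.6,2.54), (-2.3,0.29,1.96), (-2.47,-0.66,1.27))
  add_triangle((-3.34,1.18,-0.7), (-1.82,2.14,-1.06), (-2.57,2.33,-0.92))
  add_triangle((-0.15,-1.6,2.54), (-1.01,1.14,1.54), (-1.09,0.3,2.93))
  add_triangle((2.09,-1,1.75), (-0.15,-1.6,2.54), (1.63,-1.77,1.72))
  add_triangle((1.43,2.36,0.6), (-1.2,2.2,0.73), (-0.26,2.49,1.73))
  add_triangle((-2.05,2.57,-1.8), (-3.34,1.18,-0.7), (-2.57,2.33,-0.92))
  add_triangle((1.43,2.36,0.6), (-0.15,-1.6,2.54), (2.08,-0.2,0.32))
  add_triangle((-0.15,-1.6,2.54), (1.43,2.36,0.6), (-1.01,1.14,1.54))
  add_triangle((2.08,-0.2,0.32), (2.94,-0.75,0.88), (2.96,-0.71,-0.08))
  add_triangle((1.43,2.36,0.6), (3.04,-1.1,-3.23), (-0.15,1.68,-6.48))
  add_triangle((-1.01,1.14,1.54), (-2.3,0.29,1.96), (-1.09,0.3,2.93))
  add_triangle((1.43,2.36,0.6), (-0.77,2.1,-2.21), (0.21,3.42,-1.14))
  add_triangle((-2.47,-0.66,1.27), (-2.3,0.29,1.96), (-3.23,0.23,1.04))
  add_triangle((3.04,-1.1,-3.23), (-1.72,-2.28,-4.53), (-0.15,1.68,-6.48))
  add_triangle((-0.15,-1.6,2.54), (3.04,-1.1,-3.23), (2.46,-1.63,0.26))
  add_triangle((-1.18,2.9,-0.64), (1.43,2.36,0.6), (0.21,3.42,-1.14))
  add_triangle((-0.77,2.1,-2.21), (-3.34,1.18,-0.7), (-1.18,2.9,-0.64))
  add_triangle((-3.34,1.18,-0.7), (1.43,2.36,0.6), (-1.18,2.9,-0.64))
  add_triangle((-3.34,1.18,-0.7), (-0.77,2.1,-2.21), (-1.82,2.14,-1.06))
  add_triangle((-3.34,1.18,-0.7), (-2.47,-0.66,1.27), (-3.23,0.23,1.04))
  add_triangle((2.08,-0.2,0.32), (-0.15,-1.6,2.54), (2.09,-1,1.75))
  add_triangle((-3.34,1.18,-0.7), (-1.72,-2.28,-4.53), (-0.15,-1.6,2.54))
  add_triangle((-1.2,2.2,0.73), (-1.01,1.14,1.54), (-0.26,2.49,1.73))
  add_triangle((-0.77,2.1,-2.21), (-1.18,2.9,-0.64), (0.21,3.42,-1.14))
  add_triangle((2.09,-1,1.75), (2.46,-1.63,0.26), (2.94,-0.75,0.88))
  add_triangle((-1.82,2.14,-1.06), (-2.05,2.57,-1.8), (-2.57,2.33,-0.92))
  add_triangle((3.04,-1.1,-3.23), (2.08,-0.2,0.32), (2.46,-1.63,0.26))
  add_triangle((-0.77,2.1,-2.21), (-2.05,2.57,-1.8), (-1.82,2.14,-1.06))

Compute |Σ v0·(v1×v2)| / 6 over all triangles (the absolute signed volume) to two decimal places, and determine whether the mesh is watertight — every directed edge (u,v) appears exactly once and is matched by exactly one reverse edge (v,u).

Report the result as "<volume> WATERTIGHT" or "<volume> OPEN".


98.43 OPEN

Per-triangle v0·(v1×v2)/6:
  t1: +1.1172
  t2: +0.7391
  t3: +3.0951
  t4: +0.5796
  t5: -0.5489
  t6: -0.3917
  t7: +1.3039
  t8: +2.6810
  t9: +1.2686
  t10: +0.1930
  t11: +1.6448
  t12: +8.3693
  t13: +1.3922
  t14: -0.2412
  t15: +0.3554
  t16: +3.5747
  t17: +0.1359
  t18: +2.0706
  t19: +0.4850
  t20: +8.8294
  t21: +1.5742
  t22: +4.7448
  t23: +0.4981
  t24: +1.4164
  t25: -0.2193
  t26: -0.0157
  t27: +0.7125
  t28: +0.9742
  t29: +0.6929
  t30: +2.4318
  t31: +2.3743
  t32: +0.1498
  t33: +11.4253
  t34: +0.7345
  t35: +0.3955
  t36: +0.5810
  t37: +15.0001
  t38: +1.5163
  t39: +1.3127
  t40: +2.4321
  t41: +1.0414
  t42: -1.0167
  t43: +0.5581
  t44: -0.0895
  t45: +7.9702
  t46: +0.5964
  t47: +1.3363
  t48: +0.6613
  t49: +0.0993
  t50: +1.7531
  t51: +0.1344
Σ = +98.4285 → |volume| = 98.43

Directed edges: 153 total; 9 unmatched, e.g. (-0.77,2.1,-2.21)→(-1.72,2.33,-3.24) → open.


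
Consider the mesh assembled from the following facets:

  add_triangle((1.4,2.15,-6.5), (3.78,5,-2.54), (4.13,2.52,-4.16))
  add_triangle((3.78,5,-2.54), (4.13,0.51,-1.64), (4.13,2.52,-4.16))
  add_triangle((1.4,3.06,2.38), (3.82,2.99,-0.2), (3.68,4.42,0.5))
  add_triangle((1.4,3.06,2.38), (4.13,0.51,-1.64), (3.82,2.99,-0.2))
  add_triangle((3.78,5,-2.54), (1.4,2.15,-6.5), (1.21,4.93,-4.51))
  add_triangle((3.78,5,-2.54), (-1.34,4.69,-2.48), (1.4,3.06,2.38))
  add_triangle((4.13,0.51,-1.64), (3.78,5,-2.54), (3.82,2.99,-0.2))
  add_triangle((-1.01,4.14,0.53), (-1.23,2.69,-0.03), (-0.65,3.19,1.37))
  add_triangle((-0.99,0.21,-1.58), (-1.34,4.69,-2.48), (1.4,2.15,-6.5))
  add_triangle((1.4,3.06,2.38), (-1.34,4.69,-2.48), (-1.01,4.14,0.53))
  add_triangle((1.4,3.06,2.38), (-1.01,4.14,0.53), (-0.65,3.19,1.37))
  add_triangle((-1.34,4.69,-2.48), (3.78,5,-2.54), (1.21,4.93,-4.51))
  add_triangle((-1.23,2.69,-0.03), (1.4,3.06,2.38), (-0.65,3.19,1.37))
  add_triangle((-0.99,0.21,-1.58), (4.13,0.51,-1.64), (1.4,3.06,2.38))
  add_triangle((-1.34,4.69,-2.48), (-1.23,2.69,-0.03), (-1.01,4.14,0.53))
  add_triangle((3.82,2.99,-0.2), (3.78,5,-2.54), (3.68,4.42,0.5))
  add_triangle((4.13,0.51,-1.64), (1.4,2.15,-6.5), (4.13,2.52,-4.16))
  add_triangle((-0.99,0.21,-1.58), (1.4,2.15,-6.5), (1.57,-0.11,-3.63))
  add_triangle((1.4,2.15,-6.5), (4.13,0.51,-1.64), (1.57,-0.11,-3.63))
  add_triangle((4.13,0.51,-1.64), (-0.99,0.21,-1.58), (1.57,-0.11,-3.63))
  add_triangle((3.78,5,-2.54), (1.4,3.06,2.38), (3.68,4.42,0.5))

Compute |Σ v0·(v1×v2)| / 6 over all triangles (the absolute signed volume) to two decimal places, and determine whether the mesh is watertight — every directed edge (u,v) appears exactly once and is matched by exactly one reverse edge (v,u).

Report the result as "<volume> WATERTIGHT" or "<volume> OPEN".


Per-triangle v0·(v1×v2)/6:
  t1: +10.5674
  t2: +6.4258
  t3: +1.5385
  t4: +2.4721
  t5: +10.9665
  t6: +16.0929
  t7: +5.9102
  t8: +0.3476
  t9: +6.2116
  t10: +4.2937
  t11: +1.2483
  t12: +7.9609
  t13: -0.8888
  t14: -4.5926
  t15: +1.1689
  t16: +3.1959
  t17: +4.7944
  t18: +2.1558
  t19: +5.3350
  t20: -1.1003
  t21: +3.1994
Σ = +87.3033 → |volume| = 87.30

Directed edges: 63 total; 7 unmatched, e.g. (1.4,2.15,-6.5)→(1.21,4.93,-4.51) → open.

87.30 OPEN


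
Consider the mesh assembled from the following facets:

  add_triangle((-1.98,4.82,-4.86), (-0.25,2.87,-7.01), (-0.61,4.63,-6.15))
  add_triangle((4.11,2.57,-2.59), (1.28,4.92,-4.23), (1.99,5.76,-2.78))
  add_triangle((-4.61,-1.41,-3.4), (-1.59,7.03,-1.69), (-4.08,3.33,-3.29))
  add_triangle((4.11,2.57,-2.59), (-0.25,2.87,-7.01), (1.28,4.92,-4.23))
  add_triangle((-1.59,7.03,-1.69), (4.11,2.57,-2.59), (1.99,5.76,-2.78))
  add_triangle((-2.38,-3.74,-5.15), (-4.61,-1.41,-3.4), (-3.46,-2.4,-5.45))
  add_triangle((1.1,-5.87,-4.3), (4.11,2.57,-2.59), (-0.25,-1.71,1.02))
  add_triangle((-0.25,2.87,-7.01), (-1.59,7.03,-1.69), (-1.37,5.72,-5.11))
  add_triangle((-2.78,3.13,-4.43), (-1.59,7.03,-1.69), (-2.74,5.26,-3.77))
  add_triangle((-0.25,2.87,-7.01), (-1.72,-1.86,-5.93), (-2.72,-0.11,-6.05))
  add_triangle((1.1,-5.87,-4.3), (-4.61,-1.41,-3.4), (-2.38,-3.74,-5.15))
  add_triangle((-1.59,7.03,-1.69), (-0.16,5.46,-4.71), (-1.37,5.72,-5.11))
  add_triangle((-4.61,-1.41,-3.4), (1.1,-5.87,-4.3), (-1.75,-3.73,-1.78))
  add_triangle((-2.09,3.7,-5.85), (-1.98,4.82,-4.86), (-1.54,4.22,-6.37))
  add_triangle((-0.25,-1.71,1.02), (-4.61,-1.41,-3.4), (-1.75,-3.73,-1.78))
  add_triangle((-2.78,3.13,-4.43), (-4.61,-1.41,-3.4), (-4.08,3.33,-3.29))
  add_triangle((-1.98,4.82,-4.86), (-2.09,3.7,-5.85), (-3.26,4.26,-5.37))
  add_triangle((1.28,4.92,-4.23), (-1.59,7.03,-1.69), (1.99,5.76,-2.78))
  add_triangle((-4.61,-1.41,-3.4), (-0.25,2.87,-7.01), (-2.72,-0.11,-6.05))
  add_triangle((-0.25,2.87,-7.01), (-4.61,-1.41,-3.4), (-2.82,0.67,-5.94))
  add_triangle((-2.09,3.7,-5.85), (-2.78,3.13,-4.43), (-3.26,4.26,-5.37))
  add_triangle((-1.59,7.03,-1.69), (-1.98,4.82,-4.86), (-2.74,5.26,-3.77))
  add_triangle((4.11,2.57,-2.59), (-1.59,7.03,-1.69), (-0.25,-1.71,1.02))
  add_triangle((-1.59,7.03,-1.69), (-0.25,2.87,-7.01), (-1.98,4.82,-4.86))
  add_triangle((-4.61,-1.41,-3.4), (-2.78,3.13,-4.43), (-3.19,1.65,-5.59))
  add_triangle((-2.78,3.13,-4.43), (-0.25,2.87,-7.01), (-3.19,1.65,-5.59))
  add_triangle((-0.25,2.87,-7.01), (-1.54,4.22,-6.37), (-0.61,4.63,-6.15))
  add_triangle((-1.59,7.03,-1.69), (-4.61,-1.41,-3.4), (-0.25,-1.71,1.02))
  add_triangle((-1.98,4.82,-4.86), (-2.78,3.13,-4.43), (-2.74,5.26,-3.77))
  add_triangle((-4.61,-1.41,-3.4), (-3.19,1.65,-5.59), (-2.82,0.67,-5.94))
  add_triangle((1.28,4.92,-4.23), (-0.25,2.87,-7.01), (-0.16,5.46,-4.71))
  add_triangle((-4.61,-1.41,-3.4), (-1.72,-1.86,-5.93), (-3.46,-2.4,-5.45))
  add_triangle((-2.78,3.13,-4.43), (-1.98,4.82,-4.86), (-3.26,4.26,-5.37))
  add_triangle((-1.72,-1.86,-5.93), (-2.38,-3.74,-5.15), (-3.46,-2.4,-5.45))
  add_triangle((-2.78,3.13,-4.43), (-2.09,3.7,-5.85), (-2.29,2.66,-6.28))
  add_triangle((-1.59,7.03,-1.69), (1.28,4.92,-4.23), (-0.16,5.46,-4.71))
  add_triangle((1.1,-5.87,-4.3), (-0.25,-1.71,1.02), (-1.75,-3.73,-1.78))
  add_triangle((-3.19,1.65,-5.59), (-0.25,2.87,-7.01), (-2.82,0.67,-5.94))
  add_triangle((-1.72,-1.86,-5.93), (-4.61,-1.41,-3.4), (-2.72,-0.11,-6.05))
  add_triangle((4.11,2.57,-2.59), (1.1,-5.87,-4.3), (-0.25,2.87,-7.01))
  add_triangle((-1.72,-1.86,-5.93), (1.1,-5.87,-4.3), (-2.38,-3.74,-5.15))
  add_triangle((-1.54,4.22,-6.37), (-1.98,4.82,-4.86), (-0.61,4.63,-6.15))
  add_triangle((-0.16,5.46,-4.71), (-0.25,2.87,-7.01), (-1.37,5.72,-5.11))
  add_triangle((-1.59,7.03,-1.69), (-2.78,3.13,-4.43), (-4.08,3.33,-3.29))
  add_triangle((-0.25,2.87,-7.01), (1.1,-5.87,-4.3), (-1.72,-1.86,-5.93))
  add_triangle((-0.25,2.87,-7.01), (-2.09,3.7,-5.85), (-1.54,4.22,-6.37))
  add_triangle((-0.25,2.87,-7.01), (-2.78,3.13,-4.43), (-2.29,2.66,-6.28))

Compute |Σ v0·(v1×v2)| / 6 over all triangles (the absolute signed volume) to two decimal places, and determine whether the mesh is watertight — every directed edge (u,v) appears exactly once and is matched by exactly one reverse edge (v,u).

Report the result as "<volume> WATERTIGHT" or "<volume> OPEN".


236.42 OPEN

Per-triangle v0·(v1×v2)/6:
  t1: -3.1664
  t2: +6.2831
  t3: -0.1975
  t4: +13.1295
  t5: +0.0607
  t6: +3.2075
  t7: +7.7129
  t8: -2.3115
  t9: -0.5973
  t10: +7.9859
  t11: +4.3591
  t12: +5.0076
  t13: +10.2129
  t14: +1.2981
  t15: +3.5705
  t16: +7.5111
  t17: +2.0787
  t18: +7.8445
  t19: +5.3689
  t20: -0.7019
  t21: +0.5790
  t22: +4.1110
  t23: +1.8756
  t24: +8.3201
  t25: +5.0995
  t26: +6.5556
  t27: +2.5038
  t28: +6.3060
  t29: +2.4338
  t30: +3.9757
  t31: +5.8742
  t32: +1.8352
  t33: -0.2555
  t34: +3.3413
  t35: +1.5464
  t36: +5.6870
  t37: +4.9136
  t38: +4.2103
  t39: +6.7303
  t40: +39.6745
  t41: +8.8890
  t42: +1.9647
  t43: +4.9347
  t44: +8.2910
  t45: +19.7272
  t46: +1.5418
  t47: -2.9050
Σ = +236.4169 → |volume| = 236.42

Directed edges: 141 total; 3 unmatched, e.g. (-2.09,3.7,-5.85)→(-2.29,2.66,-6.28) → open.
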